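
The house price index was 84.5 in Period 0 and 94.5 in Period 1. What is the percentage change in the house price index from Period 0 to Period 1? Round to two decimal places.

11.83%

Change = (94.5 − 84.5) / 84.5 × 100
       = 10.0 / 84.5 × 100 = 11.8343%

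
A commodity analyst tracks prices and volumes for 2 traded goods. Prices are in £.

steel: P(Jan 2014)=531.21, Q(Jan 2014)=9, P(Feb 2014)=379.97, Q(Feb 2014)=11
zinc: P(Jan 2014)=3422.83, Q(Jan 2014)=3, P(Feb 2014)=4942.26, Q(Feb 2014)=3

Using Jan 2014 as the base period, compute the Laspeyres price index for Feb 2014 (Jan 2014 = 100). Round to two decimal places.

121.24

Laspeyres price index uses base-period quantities as weights.
ΣP(Feb 2014)·Q(Jan 2014) = 379.97×9 + 4942.26×3 = 3419.73 + 14826.78 = 18246.51
ΣP(Jan 2014)·Q(Jan 2014) = 531.21×9 + 3422.83×3 = 4780.89 + 10268.49 = 15049.38
Index = 18246.51 / 15049.38 × 100 = 121.2443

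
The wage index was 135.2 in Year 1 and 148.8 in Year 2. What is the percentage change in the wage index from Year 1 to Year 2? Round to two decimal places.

10.06%

Change = (148.8 − 135.2) / 135.2 × 100
       = 13.6 / 135.2 × 100 = 10.0592%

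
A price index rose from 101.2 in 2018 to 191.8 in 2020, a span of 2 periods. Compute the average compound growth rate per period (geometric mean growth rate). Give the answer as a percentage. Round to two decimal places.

Growth factor = (191.8/101.2)^(1/2) = (1.895257)^(1/2) = 1.376683
Growth rate = 1.376683 − 1 = 0.376683 = 37.6683%

37.67%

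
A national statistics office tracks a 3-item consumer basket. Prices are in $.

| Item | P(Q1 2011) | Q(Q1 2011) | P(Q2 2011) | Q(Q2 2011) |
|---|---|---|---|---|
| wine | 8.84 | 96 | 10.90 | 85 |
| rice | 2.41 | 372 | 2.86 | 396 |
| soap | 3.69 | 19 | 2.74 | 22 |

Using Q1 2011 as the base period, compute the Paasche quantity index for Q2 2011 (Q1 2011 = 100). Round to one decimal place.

Paasche quantity index uses current-period prices as weights.
ΣP(Q2 2011)·Q(Q2 2011) = 10.90×85 + 2.86×396 + 2.74×22 = 926.5 + 1132.56 + 60.28 = 2119.34
ΣP(Q2 2011)·Q(Q1 2011) = 10.90×96 + 2.86×372 + 2.74×19 = 1046.4 + 1063.92 + 52.06 = 2162.38
Index = 2119.34 / 2162.38 × 100 = 98.0096

98.0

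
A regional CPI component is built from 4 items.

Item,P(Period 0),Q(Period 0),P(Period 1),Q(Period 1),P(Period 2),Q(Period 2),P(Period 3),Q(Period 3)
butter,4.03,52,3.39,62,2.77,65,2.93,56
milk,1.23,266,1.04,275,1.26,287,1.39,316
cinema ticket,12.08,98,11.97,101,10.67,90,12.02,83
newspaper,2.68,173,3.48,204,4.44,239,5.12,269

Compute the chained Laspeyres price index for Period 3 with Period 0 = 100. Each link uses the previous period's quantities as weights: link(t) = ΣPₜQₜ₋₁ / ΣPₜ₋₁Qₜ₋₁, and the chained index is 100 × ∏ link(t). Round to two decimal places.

Link Period 0→Period 1:
ΣP(Period 1)Q(Period 0) = 3.39×52 + 1.04×266 + 11.97×98 + 3.48×173 = 176.28 + 276.64 + 1173.06 + 602.04 = 2228.02
ΣP(Period 0)Q(Period 0) = 4.03×52 + 1.23×266 + 12.08×98 + 2.68×173 = 209.56 + 327.18 + 1183.84 + 463.64 = 2184.22
link = 2228.02/2184.22 = 1.020053
Link Period 1→Period 2:
ΣP(Period 2)Q(Period 1) = 2.77×62 + 1.26×275 + 10.67×101 + 4.44×204 = 171.74 + 346.5 + 1077.67 + 905.76 = 2501.67
ΣP(Period 1)Q(Period 1) = 3.39×62 + 1.04×275 + 11.97×101 + 3.48×204 = 210.18 + 286 + 1208.97 + 709.92 = 2415.07
link = 2501.67/2415.07 = 1.035858
Link Period 2→Period 3:
ΣP(Period 3)Q(Period 2) = 2.93×65 + 1.39×287 + 12.02×90 + 5.12×239 = 190.45 + 398.93 + 1081.8 + 1223.68 = 2894.86
ΣP(Period 2)Q(Period 2) = 2.77×65 + 1.26×287 + 10.67×90 + 4.44×239 = 180.05 + 361.62 + 960.3 + 1061.16 = 2563.13
link = 2894.86/2563.13 = 1.129424
Chained index = 100 × 1.020053 × 1.035858 × 1.129424 = 119.3383

119.34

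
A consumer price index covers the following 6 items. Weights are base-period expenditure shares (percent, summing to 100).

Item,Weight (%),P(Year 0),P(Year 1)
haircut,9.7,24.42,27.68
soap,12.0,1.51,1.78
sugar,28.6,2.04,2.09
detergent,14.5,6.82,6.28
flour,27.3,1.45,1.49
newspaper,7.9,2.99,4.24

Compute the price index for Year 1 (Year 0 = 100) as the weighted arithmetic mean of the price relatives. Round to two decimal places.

haircut: 9.7 × (27.68/24.42) = 9.7 × 1.133497 = 10.9949
soap: 12.0 × (1.78/1.51) = 12.0 × 1.178808 = 14.1457
sugar: 28.6 × (2.09/2.04) = 28.6 × 1.024510 = 29.3010
detergent: 14.5 × (6.28/6.82) = 14.5 × 0.920821 = 13.3519
flour: 27.3 × (1.49/1.45) = 27.3 × 1.027586 = 28.0531
newspaper: 7.9 × (4.24/2.99) = 7.9 × 1.418060 = 11.2027
Index = Σ wᵢ·(p₁ᵢ/p₀ᵢ) = 10.9949 + 14.1457 + 29.3010 + 13.3519 + 28.0531 + 11.2027 = 107.0493

107.05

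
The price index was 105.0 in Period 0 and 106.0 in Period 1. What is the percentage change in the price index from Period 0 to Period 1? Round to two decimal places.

Change = (106.0 − 105.0) / 105.0 × 100
       = 1.0 / 105.0 × 100 = 0.9524%

0.95%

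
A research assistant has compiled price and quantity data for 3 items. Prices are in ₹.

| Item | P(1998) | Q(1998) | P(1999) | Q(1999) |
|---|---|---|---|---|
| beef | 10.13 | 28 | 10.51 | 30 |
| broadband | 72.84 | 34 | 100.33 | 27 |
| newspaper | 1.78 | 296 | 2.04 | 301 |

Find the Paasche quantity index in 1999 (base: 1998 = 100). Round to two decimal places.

84.43

Paasche quantity index uses current-period prices as weights.
ΣP(1999)·Q(1999) = 10.51×30 + 100.33×27 + 2.04×301 = 315.3 + 2708.91 + 614.04 = 3638.25
ΣP(1999)·Q(1998) = 10.51×28 + 100.33×34 + 2.04×296 = 294.28 + 3411.22 + 603.84 = 4309.34
Index = 3638.25 / 4309.34 × 100 = 84.4271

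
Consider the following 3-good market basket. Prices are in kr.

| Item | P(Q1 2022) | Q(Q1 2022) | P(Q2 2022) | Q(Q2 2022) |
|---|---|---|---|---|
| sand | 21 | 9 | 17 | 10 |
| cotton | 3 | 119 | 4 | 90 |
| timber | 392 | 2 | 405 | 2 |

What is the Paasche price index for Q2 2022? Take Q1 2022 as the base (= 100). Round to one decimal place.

106.0

Paasche price index uses current-period quantities as weights.
ΣP(Q2 2022)·Q(Q2 2022) = 17×10 + 4×90 + 405×2 = 170 + 360 + 810 = 1340
ΣP(Q1 2022)·Q(Q2 2022) = 21×10 + 3×90 + 392×2 = 210 + 270 + 784 = 1264
Index = 1340 / 1264 × 100 = 106.0127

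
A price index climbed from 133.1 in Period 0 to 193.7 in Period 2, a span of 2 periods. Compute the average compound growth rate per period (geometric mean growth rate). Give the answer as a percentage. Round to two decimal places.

Growth factor = (193.7/133.1)^(1/2) = (1.455297)^(1/2) = 1.206357
Growth rate = 1.206357 − 1 = 0.206357 = 20.6357%

20.64%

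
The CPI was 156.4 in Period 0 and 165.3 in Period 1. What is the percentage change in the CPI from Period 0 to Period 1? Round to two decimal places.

5.69%

Change = (165.3 − 156.4) / 156.4 × 100
       = 8.9 / 156.4 × 100 = 5.6905%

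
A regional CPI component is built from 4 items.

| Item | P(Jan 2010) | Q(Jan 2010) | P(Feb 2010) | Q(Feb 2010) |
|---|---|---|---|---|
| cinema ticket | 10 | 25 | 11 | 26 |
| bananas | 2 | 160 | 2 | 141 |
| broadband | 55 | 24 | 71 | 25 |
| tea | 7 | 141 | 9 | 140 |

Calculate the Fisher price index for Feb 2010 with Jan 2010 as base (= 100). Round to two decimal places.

Laspeyres component (base-period weights):
ΣP(Feb 2010)Q(Jan 2010) = 11×25 + 2×160 + 71×24 + 9×141 = 275 + 320 + 1704 + 1269 = 3568
ΣP(Jan 2010)Q(Jan 2010) = 10×25 + 2×160 + 55×24 + 7×141 = 250 + 320 + 1320 + 987 = 2877
L = 3568 / 2877 × 100 = 124.0181
Paasche component (current-period weights):
ΣP(Feb 2010)Q(Feb 2010) = 11×26 + 2×141 + 71×25 + 9×140 = 286 + 282 + 1775 + 1260 = 3603
ΣP(Jan 2010)Q(Feb 2010) = 10×26 + 2×141 + 55×25 + 7×140 = 260 + 282 + 1375 + 980 = 2897
P = 3603 / 2897 × 100 = 124.3700
Fisher = √(L × P) = √(124.0181 × 124.3700) = 124.1939

124.19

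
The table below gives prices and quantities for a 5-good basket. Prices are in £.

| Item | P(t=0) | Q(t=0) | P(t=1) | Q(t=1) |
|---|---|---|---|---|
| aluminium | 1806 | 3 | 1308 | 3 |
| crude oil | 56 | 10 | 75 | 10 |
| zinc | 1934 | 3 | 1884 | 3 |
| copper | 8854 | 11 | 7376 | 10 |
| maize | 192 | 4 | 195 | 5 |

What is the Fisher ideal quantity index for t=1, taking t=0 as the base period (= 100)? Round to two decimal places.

92.17

Laspeyres component (base-period weights):
ΣP(t=0)Q(t=1) = 1806×3 + 56×10 + 1934×3 + 8854×10 + 192×5 = 5418 + 560 + 5802 + 88540 + 960 = 101280
ΣP(t=0)Q(t=0) = 1806×3 + 56×10 + 1934×3 + 8854×11 + 192×4 = 5418 + 560 + 5802 + 97394 + 768 = 109942
L = 101280 / 109942 × 100 = 92.1213
Paasche component (current-period weights):
ΣP(t=1)Q(t=1) = 1308×3 + 75×10 + 1884×3 + 7376×10 + 195×5 = 3924 + 750 + 5652 + 73760 + 975 = 85061
ΣP(t=1)Q(t=0) = 1308×3 + 75×10 + 1884×3 + 7376×11 + 195×4 = 3924 + 750 + 5652 + 81136 + 780 = 92242
P = 85061 / 92242 × 100 = 92.2150
Fisher = √(L × P) = √(92.1213 × 92.2150) = 92.1682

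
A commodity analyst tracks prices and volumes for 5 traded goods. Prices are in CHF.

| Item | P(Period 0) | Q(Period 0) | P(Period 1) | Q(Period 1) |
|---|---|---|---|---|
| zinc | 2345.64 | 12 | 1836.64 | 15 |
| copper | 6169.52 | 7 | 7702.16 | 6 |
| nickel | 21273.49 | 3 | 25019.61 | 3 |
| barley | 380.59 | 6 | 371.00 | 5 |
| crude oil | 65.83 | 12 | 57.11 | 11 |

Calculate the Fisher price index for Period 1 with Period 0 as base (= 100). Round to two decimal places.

Laspeyres component (base-period weights):
ΣP(Period 1)Q(Period 0) = 1836.64×12 + 7702.16×7 + 25019.61×3 + 371.00×6 + 57.11×12 = 22039.68 + 53915.12 + 75058.83 + 2226 + 685.32 = 153924.95
ΣP(Period 0)Q(Period 0) = 2345.64×12 + 6169.52×7 + 21273.49×3 + 380.59×6 + 65.83×12 = 28147.68 + 43186.64 + 63820.47 + 2283.54 + 789.96 = 138228.29
L = 153924.95 / 138228.29 × 100 = 111.3556
Paasche component (current-period weights):
ΣP(Period 1)Q(Period 1) = 1836.64×15 + 7702.16×6 + 25019.61×3 + 371.00×5 + 57.11×11 = 27549.6 + 46212.96 + 75058.83 + 1855 + 628.21 = 151304.6
ΣP(Period 0)Q(Period 1) = 2345.64×15 + 6169.52×6 + 21273.49×3 + 380.59×5 + 65.83×11 = 35184.6 + 37017.12 + 63820.47 + 1902.95 + 724.13 = 138649.27
P = 151304.6 / 138649.27 × 100 = 109.1276
Fisher = √(L × P) = √(111.3556 × 109.1276) = 110.2360

110.24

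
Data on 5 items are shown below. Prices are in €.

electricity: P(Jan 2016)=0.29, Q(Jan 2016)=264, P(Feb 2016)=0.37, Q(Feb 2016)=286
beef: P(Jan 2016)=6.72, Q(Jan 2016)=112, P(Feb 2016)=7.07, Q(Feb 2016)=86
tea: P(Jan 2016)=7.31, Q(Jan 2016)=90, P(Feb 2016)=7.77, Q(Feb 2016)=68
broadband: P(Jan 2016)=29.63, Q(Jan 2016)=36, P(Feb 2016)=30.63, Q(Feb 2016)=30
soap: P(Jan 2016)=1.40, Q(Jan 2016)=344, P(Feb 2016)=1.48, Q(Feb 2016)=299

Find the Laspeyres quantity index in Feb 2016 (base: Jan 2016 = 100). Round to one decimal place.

Laspeyres quantity index uses base-period prices as weights.
ΣP(Jan 2016)·Q(Feb 2016) = 0.29×286 + 6.72×86 + 7.31×68 + 29.63×30 + 1.40×299 = 82.94 + 577.92 + 497.08 + 888.9 + 418.6 = 2465.44
ΣP(Jan 2016)·Q(Jan 2016) = 0.29×264 + 6.72×112 + 7.31×90 + 29.63×36 + 1.40×344 = 76.56 + 752.64 + 657.9 + 1066.68 + 481.6 = 3035.38
Index = 2465.44 / 3035.38 × 100 = 81.2234

81.2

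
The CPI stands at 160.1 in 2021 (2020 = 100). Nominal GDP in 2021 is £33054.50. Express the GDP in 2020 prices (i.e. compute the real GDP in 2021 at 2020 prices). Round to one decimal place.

20646.2

Real = Nominal ÷ (Index/100) = 33054.50 ÷ (160.1/100)
     = 33054.50 ÷ 1.601 = 20646.1587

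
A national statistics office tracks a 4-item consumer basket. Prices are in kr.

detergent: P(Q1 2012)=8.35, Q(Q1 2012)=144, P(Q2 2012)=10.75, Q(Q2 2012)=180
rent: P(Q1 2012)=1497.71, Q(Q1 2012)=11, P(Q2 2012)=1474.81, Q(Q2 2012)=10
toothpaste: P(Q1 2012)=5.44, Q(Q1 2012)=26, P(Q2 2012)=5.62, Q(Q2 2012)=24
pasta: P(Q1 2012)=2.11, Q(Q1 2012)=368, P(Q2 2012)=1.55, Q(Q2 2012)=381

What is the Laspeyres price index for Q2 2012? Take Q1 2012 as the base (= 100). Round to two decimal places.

99.42

Laspeyres price index uses base-period quantities as weights.
ΣP(Q2 2012)·Q(Q1 2012) = 10.75×144 + 1474.81×11 + 5.62×26 + 1.55×368 = 1548 + 16222.91 + 146.12 + 570.4 = 18487.43
ΣP(Q1 2012)·Q(Q1 2012) = 8.35×144 + 1497.71×11 + 5.44×26 + 2.11×368 = 1202.4 + 16474.81 + 141.44 + 776.48 = 18595.13
Index = 18487.43 / 18595.13 × 100 = 99.4208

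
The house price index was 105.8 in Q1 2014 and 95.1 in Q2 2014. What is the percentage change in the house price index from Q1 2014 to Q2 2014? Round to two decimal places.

-10.11%

Change = (95.1 − 105.8) / 105.8 × 100
       = -10.7 / 105.8 × 100 = -10.1134%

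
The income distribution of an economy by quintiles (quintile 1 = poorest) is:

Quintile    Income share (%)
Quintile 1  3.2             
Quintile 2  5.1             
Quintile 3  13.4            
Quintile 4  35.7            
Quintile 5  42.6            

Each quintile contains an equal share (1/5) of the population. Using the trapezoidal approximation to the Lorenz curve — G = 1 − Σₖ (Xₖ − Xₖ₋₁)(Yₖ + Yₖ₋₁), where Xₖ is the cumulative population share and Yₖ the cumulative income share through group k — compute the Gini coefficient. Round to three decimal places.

Cumulative income shares Yₖ: 0.0320, 0.0830, 0.2170, 0.5740, 1.0000
Σ (Xₖ−Xₖ₋₁)(Yₖ+Yₖ₋₁) = (1/5)(0.0320+0.0000) + (1/5)(0.0830+0.0320) + (1/5)(0.2170+0.0830) + (1/5)(0.5740+0.2170) + (1/5)(1.0000+0.5740)
  = 0.0064 + 0.0230 + 0.0600 + 0.1582 + 0.3148 = 0.5624
G = 1 − 0.5624 = 0.4376

0.438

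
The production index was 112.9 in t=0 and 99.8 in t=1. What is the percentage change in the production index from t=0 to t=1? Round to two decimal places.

Change = (99.8 − 112.9) / 112.9 × 100
       = -13.1 / 112.9 × 100 = -11.6032%

-11.60%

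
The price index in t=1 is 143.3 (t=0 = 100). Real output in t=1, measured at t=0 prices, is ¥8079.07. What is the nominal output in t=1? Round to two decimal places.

Nominal = Real × (Index/100) = 8079.07 × (143.3/100)
        = 8079.07 × 1.433 = 11577.3073

11577.31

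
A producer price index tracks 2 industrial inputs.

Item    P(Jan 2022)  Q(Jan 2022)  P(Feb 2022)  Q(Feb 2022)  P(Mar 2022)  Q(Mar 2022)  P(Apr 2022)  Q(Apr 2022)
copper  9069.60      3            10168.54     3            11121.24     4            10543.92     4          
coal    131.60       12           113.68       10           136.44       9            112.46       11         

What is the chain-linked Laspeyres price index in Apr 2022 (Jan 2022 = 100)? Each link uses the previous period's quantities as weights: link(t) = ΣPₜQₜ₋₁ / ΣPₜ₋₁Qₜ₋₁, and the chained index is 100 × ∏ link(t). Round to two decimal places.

114.79

Link Jan 2022→Feb 2022:
ΣP(Feb 2022)Q(Jan 2022) = 10168.54×3 + 113.68×12 = 30505.62 + 1364.16 = 31869.78
ΣP(Jan 2022)Q(Jan 2022) = 9069.60×3 + 131.60×12 = 27208.8 + 1579.2 = 28788
link = 31869.78/28788 = 1.107051
Link Feb 2022→Mar 2022:
ΣP(Mar 2022)Q(Feb 2022) = 11121.24×3 + 136.44×10 = 33363.72 + 1364.4 = 34728.12
ΣP(Feb 2022)Q(Feb 2022) = 10168.54×3 + 113.68×10 = 30505.62 + 1136.8 = 31642.42
link = 34728.12/31642.42 = 1.097518
Link Mar 2022→Apr 2022:
ΣP(Apr 2022)Q(Mar 2022) = 10543.92×4 + 112.46×9 = 42175.68 + 1012.14 = 43187.82
ΣP(Mar 2022)Q(Mar 2022) = 11121.24×4 + 136.44×9 = 44484.96 + 1227.96 = 45712.92
link = 43187.82/45712.92 = 0.944762
Chained index = 100 × 1.107051 × 1.097518 × 0.944762 = 114.7893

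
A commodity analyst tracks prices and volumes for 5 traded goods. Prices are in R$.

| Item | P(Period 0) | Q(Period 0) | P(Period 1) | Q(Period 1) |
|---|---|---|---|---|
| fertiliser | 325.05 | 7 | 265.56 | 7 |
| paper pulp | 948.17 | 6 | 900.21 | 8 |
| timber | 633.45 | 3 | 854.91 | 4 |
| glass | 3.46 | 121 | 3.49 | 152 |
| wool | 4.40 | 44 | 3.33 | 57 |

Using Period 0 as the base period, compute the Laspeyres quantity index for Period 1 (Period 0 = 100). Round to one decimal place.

125.7

Laspeyres quantity index uses base-period prices as weights.
ΣP(Period 0)·Q(Period 1) = 325.05×7 + 948.17×8 + 633.45×4 + 3.46×152 + 4.40×57 = 2275.35 + 7585.36 + 2533.8 + 525.92 + 250.8 = 13171.23
ΣP(Period 0)·Q(Period 0) = 325.05×7 + 948.17×6 + 633.45×3 + 3.46×121 + 4.40×44 = 2275.35 + 5689.02 + 1900.35 + 418.66 + 193.6 = 10476.98
Index = 13171.23 / 10476.98 × 100 = 125.7159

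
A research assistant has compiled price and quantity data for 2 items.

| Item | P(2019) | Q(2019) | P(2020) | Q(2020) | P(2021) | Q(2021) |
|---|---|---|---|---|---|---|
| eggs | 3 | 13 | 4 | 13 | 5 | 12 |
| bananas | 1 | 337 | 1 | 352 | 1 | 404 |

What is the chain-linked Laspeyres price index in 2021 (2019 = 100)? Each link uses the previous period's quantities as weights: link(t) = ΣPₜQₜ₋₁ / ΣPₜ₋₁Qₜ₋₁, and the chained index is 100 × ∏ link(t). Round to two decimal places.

106.79

Link 2019→2020:
ΣP(2020)Q(2019) = 4×13 + 1×337 = 52 + 337 = 389
ΣP(2019)Q(2019) = 3×13 + 1×337 = 39 + 337 = 376
link = 389/376 = 1.034574
Link 2020→2021:
ΣP(2021)Q(2020) = 5×13 + 1×352 = 65 + 352 = 417
ΣP(2020)Q(2020) = 4×13 + 1×352 = 52 + 352 = 404
link = 417/404 = 1.032178
Chained index = 100 × 1.034574 × 1.032178 = 106.7865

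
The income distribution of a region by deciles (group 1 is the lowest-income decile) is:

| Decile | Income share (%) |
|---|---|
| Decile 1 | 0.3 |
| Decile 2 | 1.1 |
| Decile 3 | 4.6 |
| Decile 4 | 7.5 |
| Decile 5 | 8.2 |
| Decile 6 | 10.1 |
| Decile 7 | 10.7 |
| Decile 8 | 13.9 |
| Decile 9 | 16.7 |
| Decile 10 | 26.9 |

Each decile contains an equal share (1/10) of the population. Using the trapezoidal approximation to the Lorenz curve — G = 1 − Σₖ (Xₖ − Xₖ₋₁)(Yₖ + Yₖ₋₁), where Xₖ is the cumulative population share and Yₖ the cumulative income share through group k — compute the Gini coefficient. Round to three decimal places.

0.407

Cumulative income shares Yₖ: 0.0030, 0.0140, 0.0600, 0.1350, 0.2170, 0.3180, 0.4250, 0.5640, 0.7310, 1.0000
Σ (Xₖ−Xₖ₋₁)(Yₖ+Yₖ₋₁) = (1/10)(0.0030+0.0000) + (1/10)(0.0140+0.0030) + (1/10)(0.0600+0.0140) + (1/10)(0.1350+0.0600) + (1/10)(0.2170+0.1350) + (1/10)(0.3180+0.2170) + (1/10)(0.4250+0.3180) + (1/10)(0.5640+0.4250) + (1/10)(0.7310+0.5640) + (1/10)(1.0000+0.7310)
  = 0.0003 + 0.0017 + 0.0074 + 0.0195 + 0.0352 + 0.0535 + 0.0743 + 0.0989 + 0.1295 + 0.1731 = 0.5934
G = 1 − 0.5934 = 0.4066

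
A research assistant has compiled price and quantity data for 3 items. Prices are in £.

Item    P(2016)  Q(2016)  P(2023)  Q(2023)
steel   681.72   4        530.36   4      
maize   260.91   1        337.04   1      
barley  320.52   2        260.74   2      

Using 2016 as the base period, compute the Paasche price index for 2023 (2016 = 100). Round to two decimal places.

82.12

Paasche price index uses current-period quantities as weights.
ΣP(2023)·Q(2023) = 530.36×4 + 337.04×1 + 260.74×2 = 2121.44 + 337.04 + 521.48 = 2979.96
ΣP(2016)·Q(2023) = 681.72×4 + 260.91×1 + 320.52×2 = 2726.88 + 260.91 + 641.04 = 3628.83
Index = 2979.96 / 3628.83 × 100 = 82.1190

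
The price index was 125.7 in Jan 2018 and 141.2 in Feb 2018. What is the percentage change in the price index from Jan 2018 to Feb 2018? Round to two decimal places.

12.33%

Change = (141.2 − 125.7) / 125.7 × 100
       = 15.5 / 125.7 × 100 = 12.3309%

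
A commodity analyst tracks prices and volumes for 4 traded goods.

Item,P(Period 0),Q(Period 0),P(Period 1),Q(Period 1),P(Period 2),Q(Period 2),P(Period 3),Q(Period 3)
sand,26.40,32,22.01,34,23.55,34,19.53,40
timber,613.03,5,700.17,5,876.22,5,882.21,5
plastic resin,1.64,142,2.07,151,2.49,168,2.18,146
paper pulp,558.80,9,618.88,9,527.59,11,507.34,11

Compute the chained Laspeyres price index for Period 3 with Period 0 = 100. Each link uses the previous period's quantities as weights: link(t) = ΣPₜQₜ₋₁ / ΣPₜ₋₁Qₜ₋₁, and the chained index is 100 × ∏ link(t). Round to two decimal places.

107.93

Link Period 0→Period 1:
ΣP(Period 1)Q(Period 0) = 22.01×32 + 700.17×5 + 2.07×142 + 618.88×9 = 704.32 + 3500.85 + 293.94 + 5569.92 = 10069.03
ΣP(Period 0)Q(Period 0) = 26.40×32 + 613.03×5 + 1.64×142 + 558.80×9 = 844.8 + 3065.15 + 232.88 + 5029.2 = 9172.03
link = 10069.03/9172.03 = 1.097797
Link Period 1→Period 2:
ΣP(Period 2)Q(Period 1) = 23.55×34 + 876.22×5 + 2.49×151 + 527.59×9 = 800.7 + 4381.1 + 375.99 + 4748.31 = 10306.1
ΣP(Period 1)Q(Period 1) = 22.01×34 + 700.17×5 + 2.07×151 + 618.88×9 = 748.34 + 3500.85 + 312.57 + 5569.92 = 10131.68
link = 10306.1/10131.68 = 1.017215
Link Period 2→Period 3:
ΣP(Period 3)Q(Period 2) = 19.53×34 + 882.21×5 + 2.18×168 + 507.34×11 = 664.02 + 4411.05 + 366.24 + 5580.74 = 11022.05
ΣP(Period 2)Q(Period 2) = 23.55×34 + 876.22×5 + 2.49×168 + 527.59×11 = 800.7 + 4381.1 + 418.32 + 5803.49 = 11403.61
link = 11022.05/11403.61 = 0.966540
Chained index = 100 × 1.097797 × 1.017215 × 0.966540 = 107.9332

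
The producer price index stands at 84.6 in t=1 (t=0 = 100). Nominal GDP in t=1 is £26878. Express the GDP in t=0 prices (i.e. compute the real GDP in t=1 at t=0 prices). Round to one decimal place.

Real = Nominal ÷ (Index/100) = 26878 ÷ (84.6/100)
     = 26878 ÷ 0.846 = 31770.6856

31770.7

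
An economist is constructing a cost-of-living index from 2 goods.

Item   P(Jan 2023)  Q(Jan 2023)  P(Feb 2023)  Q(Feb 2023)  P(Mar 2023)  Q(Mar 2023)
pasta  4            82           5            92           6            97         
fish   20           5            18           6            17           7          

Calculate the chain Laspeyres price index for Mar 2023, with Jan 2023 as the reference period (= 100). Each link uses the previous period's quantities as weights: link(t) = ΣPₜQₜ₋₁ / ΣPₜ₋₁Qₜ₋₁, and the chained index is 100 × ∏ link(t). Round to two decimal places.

134.51

Link Jan 2023→Feb 2023:
ΣP(Feb 2023)Q(Jan 2023) = 5×82 + 18×5 = 410 + 90 = 500
ΣP(Jan 2023)Q(Jan 2023) = 4×82 + 20×5 = 328 + 100 = 428
link = 500/428 = 1.168224
Link Feb 2023→Mar 2023:
ΣP(Mar 2023)Q(Feb 2023) = 6×92 + 17×6 = 552 + 102 = 654
ΣP(Feb 2023)Q(Feb 2023) = 5×92 + 18×6 = 460 + 108 = 568
link = 654/568 = 1.151408
Chained index = 100 × 1.168224 × 1.151408 = 134.5103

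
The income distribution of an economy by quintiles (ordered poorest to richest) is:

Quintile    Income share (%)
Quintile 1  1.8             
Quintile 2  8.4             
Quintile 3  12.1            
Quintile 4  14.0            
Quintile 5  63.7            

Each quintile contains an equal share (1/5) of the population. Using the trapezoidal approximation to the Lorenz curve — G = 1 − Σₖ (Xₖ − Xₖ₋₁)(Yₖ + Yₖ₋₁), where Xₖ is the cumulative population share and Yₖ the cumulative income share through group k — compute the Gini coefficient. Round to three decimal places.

Cumulative income shares Yₖ: 0.0180, 0.1020, 0.2230, 0.3630, 1.0000
Σ (Xₖ−Xₖ₋₁)(Yₖ+Yₖ₋₁) = (1/5)(0.0180+0.0000) + (1/5)(0.1020+0.0180) + (1/5)(0.2230+0.1020) + (1/5)(0.3630+0.2230) + (1/5)(1.0000+0.3630)
  = 0.0036 + 0.0240 + 0.0650 + 0.1172 + 0.2726 = 0.4824
G = 1 − 0.4824 = 0.5176

0.518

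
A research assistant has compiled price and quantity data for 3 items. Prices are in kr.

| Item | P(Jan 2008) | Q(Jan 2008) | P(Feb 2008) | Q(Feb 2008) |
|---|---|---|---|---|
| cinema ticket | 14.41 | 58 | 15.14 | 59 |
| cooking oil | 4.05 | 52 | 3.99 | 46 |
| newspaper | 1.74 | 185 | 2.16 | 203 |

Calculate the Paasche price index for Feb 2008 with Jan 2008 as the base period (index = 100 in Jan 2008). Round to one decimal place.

109.0

Paasche price index uses current-period quantities as weights.
ΣP(Feb 2008)·Q(Feb 2008) = 15.14×59 + 3.99×46 + 2.16×203 = 893.26 + 183.54 + 438.48 = 1515.28
ΣP(Jan 2008)·Q(Feb 2008) = 14.41×59 + 4.05×46 + 1.74×203 = 850.19 + 186.3 + 353.22 = 1389.71
Index = 1515.28 / 1389.71 × 100 = 109.0357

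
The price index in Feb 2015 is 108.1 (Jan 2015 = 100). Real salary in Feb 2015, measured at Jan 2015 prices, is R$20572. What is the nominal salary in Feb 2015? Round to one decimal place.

Nominal = Real × (Index/100) = 20572 × (108.1/100)
        = 20572 × 1.081 = 22238.3320

22238.3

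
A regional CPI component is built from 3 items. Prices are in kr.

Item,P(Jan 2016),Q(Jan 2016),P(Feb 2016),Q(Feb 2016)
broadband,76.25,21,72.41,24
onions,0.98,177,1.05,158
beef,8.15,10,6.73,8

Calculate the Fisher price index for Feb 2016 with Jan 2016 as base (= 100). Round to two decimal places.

Laspeyres component (base-period weights):
ΣP(Feb 2016)Q(Jan 2016) = 72.41×21 + 1.05×177 + 6.73×10 = 1520.61 + 185.85 + 67.3 = 1773.76
ΣP(Jan 2016)Q(Jan 2016) = 76.25×21 + 0.98×177 + 8.15×10 = 1601.25 + 173.46 + 81.5 = 1856.21
L = 1773.76 / 1856.21 × 100 = 95.5582
Paasche component (current-period weights):
ΣP(Feb 2016)Q(Feb 2016) = 72.41×24 + 1.05×158 + 6.73×8 = 1737.84 + 165.9 + 53.84 = 1957.58
ΣP(Jan 2016)Q(Feb 2016) = 76.25×24 + 0.98×158 + 8.15×8 = 1830 + 154.84 + 65.2 = 2050.04
P = 1957.58 / 2050.04 × 100 = 95.4898
Fisher = √(L × P) = √(95.5582 × 95.4898) = 95.5240

95.52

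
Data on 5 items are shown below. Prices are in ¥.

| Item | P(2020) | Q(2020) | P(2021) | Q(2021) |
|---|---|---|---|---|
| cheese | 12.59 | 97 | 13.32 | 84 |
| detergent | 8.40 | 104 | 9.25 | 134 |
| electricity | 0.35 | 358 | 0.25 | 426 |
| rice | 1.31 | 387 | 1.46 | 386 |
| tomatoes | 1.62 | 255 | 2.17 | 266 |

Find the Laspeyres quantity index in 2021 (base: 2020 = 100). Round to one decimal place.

104.1

Laspeyres quantity index uses base-period prices as weights.
ΣP(2020)·Q(2021) = 12.59×84 + 8.40×134 + 0.35×426 + 1.31×386 + 1.62×266 = 1057.56 + 1125.6 + 149.1 + 505.66 + 430.92 = 3268.84
ΣP(2020)·Q(2020) = 12.59×97 + 8.40×104 + 0.35×358 + 1.31×387 + 1.62×255 = 1221.23 + 873.6 + 125.3 + 506.97 + 413.1 = 3140.2
Index = 3268.84 / 3140.2 × 100 = 104.0966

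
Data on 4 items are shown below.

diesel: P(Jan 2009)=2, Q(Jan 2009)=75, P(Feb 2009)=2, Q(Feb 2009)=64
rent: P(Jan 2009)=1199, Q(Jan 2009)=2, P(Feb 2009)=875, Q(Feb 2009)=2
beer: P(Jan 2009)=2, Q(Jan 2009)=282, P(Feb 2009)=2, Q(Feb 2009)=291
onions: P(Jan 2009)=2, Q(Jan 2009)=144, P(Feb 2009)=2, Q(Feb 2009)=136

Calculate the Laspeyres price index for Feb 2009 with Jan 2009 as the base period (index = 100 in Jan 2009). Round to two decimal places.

80.94

Laspeyres price index uses base-period quantities as weights.
ΣP(Feb 2009)·Q(Jan 2009) = 2×75 + 875×2 + 2×282 + 2×144 = 150 + 1750 + 564 + 288 = 2752
ΣP(Jan 2009)·Q(Jan 2009) = 2×75 + 1199×2 + 2×282 + 2×144 = 150 + 2398 + 564 + 288 = 3400
Index = 2752 / 3400 × 100 = 80.9412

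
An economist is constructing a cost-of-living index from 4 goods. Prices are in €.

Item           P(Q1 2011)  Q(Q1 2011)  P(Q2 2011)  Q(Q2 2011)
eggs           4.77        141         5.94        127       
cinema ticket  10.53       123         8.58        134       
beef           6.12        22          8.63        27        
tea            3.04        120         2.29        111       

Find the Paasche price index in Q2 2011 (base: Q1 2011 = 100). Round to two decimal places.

Paasche price index uses current-period quantities as weights.
ΣP(Q2 2011)·Q(Q2 2011) = 5.94×127 + 8.58×134 + 8.63×27 + 2.29×111 = 754.38 + 1149.72 + 233.01 + 254.19 = 2391.3
ΣP(Q1 2011)·Q(Q2 2011) = 4.77×127 + 10.53×134 + 6.12×27 + 3.04×111 = 605.79 + 1411.02 + 165.24 + 337.44 = 2519.49
Index = 2391.3 / 2519.49 × 100 = 94.9121

94.91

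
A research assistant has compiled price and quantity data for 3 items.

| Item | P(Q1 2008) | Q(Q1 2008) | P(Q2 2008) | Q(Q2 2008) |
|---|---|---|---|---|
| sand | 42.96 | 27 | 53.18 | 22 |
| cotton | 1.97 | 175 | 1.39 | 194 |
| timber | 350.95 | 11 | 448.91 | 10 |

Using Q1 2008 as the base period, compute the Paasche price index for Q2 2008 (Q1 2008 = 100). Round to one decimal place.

122.6

Paasche price index uses current-period quantities as weights.
ΣP(Q2 2008)·Q(Q2 2008) = 53.18×22 + 1.39×194 + 448.91×10 = 1169.96 + 269.66 + 4489.1 = 5928.72
ΣP(Q1 2008)·Q(Q2 2008) = 42.96×22 + 1.97×194 + 350.95×10 = 945.12 + 382.18 + 3509.5 = 4836.8
Index = 5928.72 / 4836.8 × 100 = 122.5753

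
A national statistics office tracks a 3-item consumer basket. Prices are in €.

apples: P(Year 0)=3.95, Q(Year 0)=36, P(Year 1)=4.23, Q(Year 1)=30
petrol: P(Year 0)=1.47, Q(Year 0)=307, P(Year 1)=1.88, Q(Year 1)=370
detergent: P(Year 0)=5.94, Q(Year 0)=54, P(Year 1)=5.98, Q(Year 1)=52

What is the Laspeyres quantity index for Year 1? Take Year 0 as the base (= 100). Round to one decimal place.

106.2

Laspeyres quantity index uses base-period prices as weights.
ΣP(Year 0)·Q(Year 1) = 3.95×30 + 1.47×370 + 5.94×52 = 118.5 + 543.9 + 308.88 = 971.28
ΣP(Year 0)·Q(Year 0) = 3.95×36 + 1.47×307 + 5.94×54 = 142.2 + 451.29 + 320.76 = 914.25
Index = 971.28 / 914.25 × 100 = 106.2379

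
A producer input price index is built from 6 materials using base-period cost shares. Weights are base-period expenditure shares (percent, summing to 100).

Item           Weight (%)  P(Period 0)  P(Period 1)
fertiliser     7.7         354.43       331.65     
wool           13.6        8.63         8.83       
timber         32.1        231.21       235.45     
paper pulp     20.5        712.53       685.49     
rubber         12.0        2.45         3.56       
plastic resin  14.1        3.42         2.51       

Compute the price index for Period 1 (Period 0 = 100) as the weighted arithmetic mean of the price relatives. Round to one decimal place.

101.3

fertiliser: 7.7 × (331.65/354.43) = 7.7 × 0.935728 = 7.2051
wool: 13.6 × (8.83/8.63) = 13.6 × 1.023175 = 13.9152
timber: 32.1 × (235.45/231.21) = 32.1 × 1.018338 = 32.6887
paper pulp: 20.5 × (685.49/712.53) = 20.5 × 0.962051 = 19.7220
rubber: 12.0 × (3.56/2.45) = 12.0 × 1.453061 = 17.4367
plastic resin: 14.1 × (2.51/3.42) = 14.1 × 0.733918 = 10.3482
Index = Σ wᵢ·(p₁ᵢ/p₀ᵢ) = 7.2051 + 13.9152 + 32.6887 + 19.7220 + 17.4367 + 10.3482 = 101.3160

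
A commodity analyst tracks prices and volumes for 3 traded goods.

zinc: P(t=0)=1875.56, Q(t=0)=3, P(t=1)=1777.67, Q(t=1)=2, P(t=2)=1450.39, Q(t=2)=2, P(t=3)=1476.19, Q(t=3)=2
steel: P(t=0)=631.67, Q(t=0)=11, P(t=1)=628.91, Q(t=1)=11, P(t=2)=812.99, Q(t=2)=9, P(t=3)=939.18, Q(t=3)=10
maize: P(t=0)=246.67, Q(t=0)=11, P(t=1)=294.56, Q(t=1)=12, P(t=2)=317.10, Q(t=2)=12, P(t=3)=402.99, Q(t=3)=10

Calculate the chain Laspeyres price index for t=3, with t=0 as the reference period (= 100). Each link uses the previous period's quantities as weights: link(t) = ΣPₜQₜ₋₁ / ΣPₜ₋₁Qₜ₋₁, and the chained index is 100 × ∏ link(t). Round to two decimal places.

Link t=0→t=1:
ΣP(t=1)Q(t=0) = 1777.67×3 + 628.91×11 + 294.56×11 = 5333.01 + 6918.01 + 3240.16 = 15491.18
ΣP(t=0)Q(t=0) = 1875.56×3 + 631.67×11 + 246.67×11 = 5626.68 + 6948.37 + 2713.37 = 15288.42
link = 15491.18/15288.42 = 1.013262
Link t=1→t=2:
ΣP(t=2)Q(t=1) = 1450.39×2 + 812.99×11 + 317.10×12 = 2900.78 + 8942.89 + 3805.2 = 15648.87
ΣP(t=1)Q(t=1) = 1777.67×2 + 628.91×11 + 294.56×12 = 3555.34 + 6918.01 + 3534.72 = 14008.07
link = 15648.87/14008.07 = 1.117132
Link t=2→t=3:
ΣP(t=3)Q(t=2) = 1476.19×2 + 939.18×9 + 402.99×12 = 2952.38 + 8452.62 + 4835.88 = 16240.88
ΣP(t=2)Q(t=2) = 1450.39×2 + 812.99×9 + 317.10×12 = 2900.78 + 7316.91 + 3805.2 = 14022.89
link = 16240.88/14022.89 = 1.158169
Chained index = 100 × 1.013262 × 1.117132 × 1.158169 = 131.0988

131.10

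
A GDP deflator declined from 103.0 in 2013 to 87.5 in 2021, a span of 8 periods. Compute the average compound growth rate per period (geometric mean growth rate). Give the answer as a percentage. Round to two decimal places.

Growth factor = (87.5/103.0)^(1/8) = (0.849515)^(1/8) = 0.979820
Growth rate = 0.979820 − 1 = -0.020180 = -2.0180%

-2.02%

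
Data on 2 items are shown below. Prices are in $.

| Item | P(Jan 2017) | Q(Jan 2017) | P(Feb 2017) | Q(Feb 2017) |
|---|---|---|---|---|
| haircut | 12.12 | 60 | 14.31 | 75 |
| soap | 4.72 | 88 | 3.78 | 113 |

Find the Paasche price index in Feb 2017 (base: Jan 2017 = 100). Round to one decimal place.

Paasche price index uses current-period quantities as weights.
ΣP(Feb 2017)·Q(Feb 2017) = 14.31×75 + 3.78×113 = 1073.25 + 427.14 = 1500.39
ΣP(Jan 2017)·Q(Feb 2017) = 12.12×75 + 4.72×113 = 909 + 533.36 = 1442.36
Index = 1500.39 / 1442.36 × 100 = 104.0233

104.0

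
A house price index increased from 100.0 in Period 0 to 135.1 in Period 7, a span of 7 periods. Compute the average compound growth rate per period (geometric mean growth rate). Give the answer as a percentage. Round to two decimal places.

Growth factor = (135.1/100.0)^(1/7) = (1.351000)^(1/7) = 1.043915
Growth rate = 1.043915 − 1 = 0.043915 = 4.3915%

4.39%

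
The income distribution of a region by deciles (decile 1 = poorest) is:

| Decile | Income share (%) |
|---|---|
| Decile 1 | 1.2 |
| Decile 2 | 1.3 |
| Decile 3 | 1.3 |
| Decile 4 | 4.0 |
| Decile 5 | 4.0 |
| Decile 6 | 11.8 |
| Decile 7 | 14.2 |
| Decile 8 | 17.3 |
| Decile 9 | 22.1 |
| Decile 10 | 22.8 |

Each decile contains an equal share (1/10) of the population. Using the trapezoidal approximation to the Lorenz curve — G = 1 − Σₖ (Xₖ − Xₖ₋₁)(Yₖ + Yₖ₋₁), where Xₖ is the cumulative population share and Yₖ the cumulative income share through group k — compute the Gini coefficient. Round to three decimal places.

Cumulative income shares Yₖ: 0.0120, 0.0250, 0.0380, 0.0780, 0.1180, 0.2360, 0.3780, 0.5510, 0.7720, 1.0000
Σ (Xₖ−Xₖ₋₁)(Yₖ+Yₖ₋₁) = (1/10)(0.0120+0.0000) + (1/10)(0.0250+0.0120) + (1/10)(0.0380+0.0250) + (1/10)(0.0780+0.0380) + (1/10)(0.1180+0.0780) + (1/10)(0.2360+0.1180) + (1/10)(0.3780+0.2360) + (1/10)(0.5510+0.3780) + (1/10)(0.7720+0.5510) + (1/10)(1.0000+0.7720)
  = 0.0012 + 0.0037 + 0.0063 + 0.0116 + 0.0196 + 0.0354 + 0.0614 + 0.0929 + 0.1323 + 0.1772 = 0.5416
G = 1 − 0.5416 = 0.4584

0.458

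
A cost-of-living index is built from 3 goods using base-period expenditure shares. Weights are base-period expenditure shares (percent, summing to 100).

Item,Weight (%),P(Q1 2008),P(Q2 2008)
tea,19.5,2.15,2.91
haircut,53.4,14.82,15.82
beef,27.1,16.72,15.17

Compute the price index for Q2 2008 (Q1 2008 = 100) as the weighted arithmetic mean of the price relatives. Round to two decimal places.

tea: 19.5 × (2.91/2.15) = 19.5 × 1.353488 = 26.3930
haircut: 53.4 × (15.82/14.82) = 53.4 × 1.067476 = 57.0032
beef: 27.1 × (15.17/16.72) = 27.1 × 0.907297 = 24.5877
Index = Σ wᵢ·(p₁ᵢ/p₀ᵢ) = 26.3930 + 57.0032 + 24.5877 = 107.9840

107.98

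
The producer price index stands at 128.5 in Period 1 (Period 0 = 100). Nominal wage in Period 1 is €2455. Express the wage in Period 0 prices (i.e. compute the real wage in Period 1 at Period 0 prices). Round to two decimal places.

1910.51

Real = Nominal ÷ (Index/100) = 2455 ÷ (128.5/100)
     = 2455 ÷ 1.285 = 1910.5058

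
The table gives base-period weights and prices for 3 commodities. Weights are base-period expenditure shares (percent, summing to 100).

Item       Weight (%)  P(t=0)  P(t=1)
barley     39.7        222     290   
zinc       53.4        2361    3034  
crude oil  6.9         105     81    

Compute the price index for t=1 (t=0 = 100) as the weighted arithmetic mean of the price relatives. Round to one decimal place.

125.8

barley: 39.7 × (290/222) = 39.7 × 1.306306 = 51.8604
zinc: 53.4 × (3034/2361) = 53.4 × 1.285049 = 68.6216
crude oil: 6.9 × (81/105) = 6.9 × 0.771429 = 5.3229
Index = Σ wᵢ·(p₁ᵢ/p₀ᵢ) = 51.8604 + 68.6216 + 5.3229 = 125.8048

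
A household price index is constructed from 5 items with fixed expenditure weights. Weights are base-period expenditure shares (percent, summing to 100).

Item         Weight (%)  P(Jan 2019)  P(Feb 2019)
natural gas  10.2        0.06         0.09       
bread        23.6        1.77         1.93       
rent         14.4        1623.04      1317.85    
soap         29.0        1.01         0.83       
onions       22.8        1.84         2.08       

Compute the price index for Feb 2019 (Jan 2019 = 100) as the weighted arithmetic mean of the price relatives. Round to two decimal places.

102.33

natural gas: 10.2 × (0.09/0.06) = 10.2 × 1.500000 = 15.3000
bread: 23.6 × (1.93/1.77) = 23.6 × 1.090395 = 25.7333
rent: 14.4 × (1317.85/1623.04) = 14.4 × 0.811964 = 11.6923
soap: 29.0 × (0.83/1.01) = 29.0 × 0.821782 = 23.8317
onions: 22.8 × (2.08/1.84) = 22.8 × 1.130435 = 25.7739
Index = Σ wᵢ·(p₁ᵢ/p₀ᵢ) = 15.3000 + 25.7333 + 11.6923 + 23.8317 + 25.7739 = 102.3312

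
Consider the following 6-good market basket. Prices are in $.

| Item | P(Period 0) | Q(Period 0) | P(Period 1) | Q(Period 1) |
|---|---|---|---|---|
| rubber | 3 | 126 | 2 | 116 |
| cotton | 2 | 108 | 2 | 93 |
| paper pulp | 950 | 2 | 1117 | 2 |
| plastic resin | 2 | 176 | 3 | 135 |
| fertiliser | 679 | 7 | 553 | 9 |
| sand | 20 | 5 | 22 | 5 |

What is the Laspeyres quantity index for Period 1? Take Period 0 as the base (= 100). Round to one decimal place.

115.8

Laspeyres quantity index uses base-period prices as weights.
ΣP(Period 0)·Q(Period 1) = 3×116 + 2×93 + 950×2 + 2×135 + 679×9 + 20×5 = 348 + 186 + 1900 + 270 + 6111 + 100 = 8915
ΣP(Period 0)·Q(Period 0) = 3×126 + 2×108 + 950×2 + 2×176 + 679×7 + 20×5 = 378 + 216 + 1900 + 352 + 4753 + 100 = 7699
Index = 8915 / 7699 × 100 = 115.7943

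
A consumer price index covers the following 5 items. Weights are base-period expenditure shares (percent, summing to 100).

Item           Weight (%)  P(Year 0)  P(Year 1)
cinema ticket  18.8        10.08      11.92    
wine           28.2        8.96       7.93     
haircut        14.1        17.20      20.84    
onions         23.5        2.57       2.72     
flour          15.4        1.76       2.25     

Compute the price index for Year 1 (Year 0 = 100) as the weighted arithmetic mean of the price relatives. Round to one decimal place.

108.8

cinema ticket: 18.8 × (11.92/10.08) = 18.8 × 1.182540 = 22.2317
wine: 28.2 × (7.93/8.96) = 28.2 × 0.885045 = 24.9583
haircut: 14.1 × (20.84/17.20) = 14.1 × 1.211628 = 17.0840
onions: 23.5 × (2.72/2.57) = 23.5 × 1.058366 = 24.8716
flour: 15.4 × (2.25/1.76) = 15.4 × 1.278409 = 19.6875
Index = Σ wᵢ·(p₁ᵢ/p₀ᵢ) = 22.2317 + 24.9583 + 17.0840 + 24.8716 + 19.6875 = 108.8331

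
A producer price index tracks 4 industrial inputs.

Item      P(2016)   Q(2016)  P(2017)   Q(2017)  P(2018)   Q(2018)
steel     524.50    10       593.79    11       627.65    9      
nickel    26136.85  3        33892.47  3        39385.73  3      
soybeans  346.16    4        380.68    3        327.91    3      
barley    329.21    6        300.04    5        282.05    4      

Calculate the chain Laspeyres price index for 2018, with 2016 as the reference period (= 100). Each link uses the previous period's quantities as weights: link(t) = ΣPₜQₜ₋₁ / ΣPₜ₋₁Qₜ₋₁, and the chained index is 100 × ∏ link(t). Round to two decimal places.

146.59

Link 2016→2017:
ΣP(2017)Q(2016) = 593.79×10 + 33892.47×3 + 380.68×4 + 300.04×6 = 5937.9 + 101677.41 + 1522.72 + 1800.24 = 110938.27
ΣP(2016)Q(2016) = 524.50×10 + 26136.85×3 + 346.16×4 + 329.21×6 = 5245 + 78410.55 + 1384.64 + 1975.26 = 87015.45
link = 110938.27/87015.45 = 1.274926
Link 2017→2018:
ΣP(2018)Q(2017) = 627.65×11 + 39385.73×3 + 327.91×3 + 282.05×5 = 6904.15 + 118157.19 + 983.73 + 1410.25 = 127455.32
ΣP(2017)Q(2017) = 593.79×11 + 33892.47×3 + 380.68×3 + 300.04×5 = 6531.69 + 101677.41 + 1142.04 + 1500.2 = 110851.34
link = 127455.32/110851.34 = 1.149786
Chained index = 100 × 1.274926 × 1.149786 = 146.5892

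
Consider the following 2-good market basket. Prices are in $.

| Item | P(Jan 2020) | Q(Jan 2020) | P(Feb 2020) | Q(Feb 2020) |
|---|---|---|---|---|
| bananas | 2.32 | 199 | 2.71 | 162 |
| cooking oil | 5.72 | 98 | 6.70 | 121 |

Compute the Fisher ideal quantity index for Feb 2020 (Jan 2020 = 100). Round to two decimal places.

Laspeyres component (base-period weights):
ΣP(Jan 2020)Q(Feb 2020) = 2.32×162 + 5.72×121 = 375.84 + 692.12 = 1067.96
ΣP(Jan 2020)Q(Jan 2020) = 2.32×199 + 5.72×98 = 461.68 + 560.56 = 1022.24
L = 1067.96 / 1022.24 × 100 = 104.4725
Paasche component (current-period weights):
ΣP(Feb 2020)Q(Feb 2020) = 2.71×162 + 6.70×121 = 439.02 + 810.7 = 1249.72
ΣP(Feb 2020)Q(Jan 2020) = 2.71×199 + 6.70×98 = 539.29 + 656.6 = 1195.89
P = 1249.72 / 1195.89 × 100 = 104.5013
Fisher = √(L × P) = √(104.4725 × 104.5013) = 104.4869

104.49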